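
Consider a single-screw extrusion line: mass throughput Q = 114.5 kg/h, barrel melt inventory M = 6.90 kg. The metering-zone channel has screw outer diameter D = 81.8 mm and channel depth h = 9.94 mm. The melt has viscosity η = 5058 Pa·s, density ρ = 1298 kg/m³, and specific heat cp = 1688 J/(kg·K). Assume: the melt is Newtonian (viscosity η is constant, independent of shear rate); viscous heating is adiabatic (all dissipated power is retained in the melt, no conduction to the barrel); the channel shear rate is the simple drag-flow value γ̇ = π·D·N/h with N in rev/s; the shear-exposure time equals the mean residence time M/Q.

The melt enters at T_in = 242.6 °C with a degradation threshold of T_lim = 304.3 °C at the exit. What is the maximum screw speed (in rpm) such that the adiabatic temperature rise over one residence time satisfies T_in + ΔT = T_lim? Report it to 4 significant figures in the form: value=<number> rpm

value=25.76 rpm

Q_s = Q / 3600 = 114.5 / 3600 = 0.0318056 kg/s
t_res = M / Q_s = 6.90 ÷ 0.0318056 = 216.943 s
Convert to metres: D = 0.0818 m, h = 0.00994 m
Allowable rise: ΔT_a = T_lim − T_in = 304.3 − 242.6 = 61.7 K
γ̇_max² = ΔT_a·ρ·cp/(η·t_res) = 61.7·1298·1688/(5058·216.943) = 123.199 s⁻²
Take the square root: γ̇_max = √(123.199) = 11.0995 s⁻¹
Solve γ̇ = πDN/h for N: N_max = γ̇_max·h/(π·D) = 11.0995 × 0.00994 / (π × 0.0818) = 0.429326 rev/s = 25.7595 rpm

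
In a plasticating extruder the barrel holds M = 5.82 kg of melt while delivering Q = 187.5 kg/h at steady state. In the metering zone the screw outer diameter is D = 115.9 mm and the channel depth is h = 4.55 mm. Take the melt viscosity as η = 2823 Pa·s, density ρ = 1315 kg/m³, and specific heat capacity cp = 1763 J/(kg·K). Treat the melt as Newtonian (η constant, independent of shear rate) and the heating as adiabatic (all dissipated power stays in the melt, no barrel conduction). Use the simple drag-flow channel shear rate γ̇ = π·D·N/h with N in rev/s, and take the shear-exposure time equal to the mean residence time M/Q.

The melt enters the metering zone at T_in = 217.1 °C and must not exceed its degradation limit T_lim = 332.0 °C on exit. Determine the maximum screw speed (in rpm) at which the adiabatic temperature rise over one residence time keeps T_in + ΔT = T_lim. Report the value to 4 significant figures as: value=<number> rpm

value=21.79 rpm

Throughput in SI: Q_s = 187.5 kg/h ÷ 3600 s/h = 0.0520833 kg/s
t_res = M / Q_s = 5.82 / 0.0520833 = 111.744 s
Convert to metres: D = 0.1159 m, h = 0.00455 m
Allowable rise: ΔT_a = T_lim − T_in = 332.0 − 217.1 = 114.9 K
Invert ΔT = ηγ̇²t_res/(ρcp) for γ̇: γ̇_max² = ΔT_a ρ cp / (η t_res) = 114.9·1315·1763 / (2823·111.744) = 844.429 s⁻²
γ̇_max = √844.429 = 29.0591 s⁻¹
Solve γ̇ = πDN/h for N: N_max = γ̇_max·h/(π·D) = 29.0591 × 0.00455 / (π × 0.1159) = 0.363128 rev/s = 21.7877 rpm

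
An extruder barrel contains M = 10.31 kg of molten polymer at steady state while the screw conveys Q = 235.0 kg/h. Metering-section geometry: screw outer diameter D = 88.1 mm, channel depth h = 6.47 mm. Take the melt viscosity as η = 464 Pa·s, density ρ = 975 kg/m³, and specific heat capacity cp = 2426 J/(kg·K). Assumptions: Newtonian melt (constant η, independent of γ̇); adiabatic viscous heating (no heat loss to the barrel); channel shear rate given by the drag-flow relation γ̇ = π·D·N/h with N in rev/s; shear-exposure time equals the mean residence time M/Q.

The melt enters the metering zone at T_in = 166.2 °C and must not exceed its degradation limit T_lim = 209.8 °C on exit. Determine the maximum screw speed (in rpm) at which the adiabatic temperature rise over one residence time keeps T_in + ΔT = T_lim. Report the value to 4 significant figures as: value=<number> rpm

value=52.62 rpm

Convert throughput: Q = 235.0 kg/h = 235.0/3600 = 0.0652778 kg/s
t_res = M / Q_s = 10.31 ÷ 0.0652778 = 157.94 s
D = 88.1 mm = 0.0881 m;  h = 6.47 mm = 0.00647 m
Allowable rise: ΔT_a = T_lim − T_in = 209.8 − 166.2 = 43.6 K
Invert ΔT = ηγ̇²t_res/(ρcp) for γ̇: γ̇_max² = ΔT_a ρ cp / (η t_res) = 43.6·975·2426 / (464·157.94) = 1407.25 s⁻²
Take the square root: γ̇_max = √(1407.25) = 37.5133 s⁻¹
Solve γ̇ = πDN/h for N: N_max = γ̇_max·h/(π·D) = 37.5133 × 0.00647 / (π × 0.0881) = 0.876928 rev/s = 52.6157 rpm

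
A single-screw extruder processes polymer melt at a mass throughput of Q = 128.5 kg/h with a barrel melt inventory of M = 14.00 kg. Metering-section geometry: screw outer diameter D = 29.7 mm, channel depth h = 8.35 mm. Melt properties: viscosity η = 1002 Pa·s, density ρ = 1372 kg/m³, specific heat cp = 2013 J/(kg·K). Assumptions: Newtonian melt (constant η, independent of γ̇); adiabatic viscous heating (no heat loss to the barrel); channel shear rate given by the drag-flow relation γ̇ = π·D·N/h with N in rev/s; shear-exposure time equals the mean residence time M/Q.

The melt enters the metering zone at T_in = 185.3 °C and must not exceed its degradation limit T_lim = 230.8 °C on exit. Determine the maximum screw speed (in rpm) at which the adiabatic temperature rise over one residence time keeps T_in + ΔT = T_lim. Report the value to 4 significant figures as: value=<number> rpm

Q_s = Q / 3600 = 128.5 / 3600 = 0.0356944 kg/s
Mean residence time: t_res = M/Q_s = 14.00 kg / 0.0356944 kg/s = 392.218 s
D = 29.7 mm = 0.0297 m;  h = 8.35 mm = 0.00835 m
ΔT_a = T_lim − T_in = 230.8 − 185.3 = 45.5 K
γ̇_max² = ΔT_a·ρ·cp/(η·t_res) = 45.5·1372·2013/(1002·392.218) = 319.753 s⁻²
γ̇_max = sqrt(319.753) = 17.8816 s⁻¹
N_max = γ̇_max·h / (π·D) = 17.8816 · 0.00835 / (π · 0.0297) = 1.60025 rev/s = 96.0149 rpm

value=96.01 rpm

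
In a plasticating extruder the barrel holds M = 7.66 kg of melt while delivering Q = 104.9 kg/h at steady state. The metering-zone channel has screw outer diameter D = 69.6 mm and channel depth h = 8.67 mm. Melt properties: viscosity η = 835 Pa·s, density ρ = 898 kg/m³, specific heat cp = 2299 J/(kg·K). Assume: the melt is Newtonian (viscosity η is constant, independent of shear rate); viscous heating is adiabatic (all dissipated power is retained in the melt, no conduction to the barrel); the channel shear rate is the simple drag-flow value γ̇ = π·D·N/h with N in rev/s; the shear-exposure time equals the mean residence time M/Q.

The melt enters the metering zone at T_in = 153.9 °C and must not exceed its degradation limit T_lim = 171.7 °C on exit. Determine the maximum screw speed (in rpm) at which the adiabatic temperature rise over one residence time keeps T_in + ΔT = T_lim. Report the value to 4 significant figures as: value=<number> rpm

Convert throughput: Q = 104.9 kg/h = 104.9/3600 = 0.0291389 kg/s
t_res = M / Q_s = 7.66 / 0.0291389 = 262.879 s
Geometry in SI: D = 69.6 mm → 0.0696 m, h = 8.67 mm → 0.00867 m
ΔT_a = T_lim − T_in = 171.7 − 153.9 = 17.8 K
Invert ΔT = ηγ̇²t_res/(ρcp) for γ̇: γ̇_max² = ΔT_a ρ cp / (η t_res) = 17.8·898·2299 / (835·262.879) = 167.414 s⁻²
Take the square root: γ̇_max = √(167.414) = 12.9389 s⁻¹
Solve γ̇ = πDN/h for N: N_max = γ̇_max·h/(π·D) = 12.9389 × 0.00867 / (π × 0.0696) = 0.513046 rev/s = 30.7828 rpm

value=30.78 rpm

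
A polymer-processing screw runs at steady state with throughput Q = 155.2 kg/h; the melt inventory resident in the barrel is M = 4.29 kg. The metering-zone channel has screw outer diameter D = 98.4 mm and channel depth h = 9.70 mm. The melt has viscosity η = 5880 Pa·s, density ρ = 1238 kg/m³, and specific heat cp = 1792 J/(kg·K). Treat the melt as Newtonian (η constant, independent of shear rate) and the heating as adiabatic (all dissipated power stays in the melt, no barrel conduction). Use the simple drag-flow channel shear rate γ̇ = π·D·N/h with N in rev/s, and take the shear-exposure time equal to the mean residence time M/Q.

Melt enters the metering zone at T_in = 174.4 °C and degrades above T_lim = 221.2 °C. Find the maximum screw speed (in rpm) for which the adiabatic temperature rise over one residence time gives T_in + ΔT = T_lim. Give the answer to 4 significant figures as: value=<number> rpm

value=25.08 rpm

Convert throughput: Q = 155.2 kg/h = 155.2/3600 = 0.0431111 kg/s
t_res = M / Q_s = 4.29 / 0.0431111 = 99.5103 s
D = 98.4 mm = 0.0984 m;  h = 9.70 mm = 0.0097 m
Allowable rise: ΔT_a = T_lim − T_in = 221.2 − 174.4 = 46.8 K
Invert ΔT = ηγ̇²t_res/(ρcp) for γ̇: γ̇_max² = ΔT_a ρ cp / (η t_res) = 46.8·1238·1792 / (5880·99.5103) = 177.443 s⁻²
γ̇_max = √177.443 = 13.3208 s⁻¹
N_max = γ̇_max h / (πD) = 13.3208·0.0097/(π·0.0984) = 0.417981 rev/s → ×60 = 25.0788 rpm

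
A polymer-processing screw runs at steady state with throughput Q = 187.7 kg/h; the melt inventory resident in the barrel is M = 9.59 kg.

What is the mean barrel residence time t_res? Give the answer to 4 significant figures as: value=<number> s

Throughput in SI: Q_s = 187.7 kg/h ÷ 3600 s/h = 0.0521389 kg/s
t_res = M / Q_s = 9.59 ÷ 0.0521389 = 183.932 s

value=183.9 s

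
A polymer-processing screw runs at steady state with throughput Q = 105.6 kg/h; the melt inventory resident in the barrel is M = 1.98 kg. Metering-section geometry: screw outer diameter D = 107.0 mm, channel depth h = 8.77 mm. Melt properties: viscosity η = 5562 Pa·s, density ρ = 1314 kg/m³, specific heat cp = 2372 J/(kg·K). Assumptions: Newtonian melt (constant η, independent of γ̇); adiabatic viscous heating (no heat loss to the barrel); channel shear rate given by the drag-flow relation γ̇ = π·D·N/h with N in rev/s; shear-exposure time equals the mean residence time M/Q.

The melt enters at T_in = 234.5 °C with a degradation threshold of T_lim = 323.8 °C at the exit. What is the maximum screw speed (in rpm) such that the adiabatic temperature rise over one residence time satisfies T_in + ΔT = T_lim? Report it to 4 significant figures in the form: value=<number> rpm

Throughput in SI: Q_s = 105.6 kg/h ÷ 3600 s/h = 0.0293333 kg/s
t_res = M / Q_s = 1.98 ÷ 0.0293333 = 67.5 s
Geometry in SI: D = 107.0 mm → 0.107 m, h = 8.77 mm → 0.00877 m
ΔT_a = T_lim − T_in = 323.8 °C − 234.5 °C = 89.3 K
γ̇_max² = ΔT_a·ρ·cp/(η·t_res) = 89.3·1314·2372/(5562·67.5) = 741.356 s⁻²
γ̇_max = sqrt(741.356) = 27.2279 s⁻¹
N_max = γ̇_max·h / (π·D) = 27.2279 · 0.00877 / (π · 0.107) = 0.710361 rev/s = 42.6217 rpm

value=42.62 rpm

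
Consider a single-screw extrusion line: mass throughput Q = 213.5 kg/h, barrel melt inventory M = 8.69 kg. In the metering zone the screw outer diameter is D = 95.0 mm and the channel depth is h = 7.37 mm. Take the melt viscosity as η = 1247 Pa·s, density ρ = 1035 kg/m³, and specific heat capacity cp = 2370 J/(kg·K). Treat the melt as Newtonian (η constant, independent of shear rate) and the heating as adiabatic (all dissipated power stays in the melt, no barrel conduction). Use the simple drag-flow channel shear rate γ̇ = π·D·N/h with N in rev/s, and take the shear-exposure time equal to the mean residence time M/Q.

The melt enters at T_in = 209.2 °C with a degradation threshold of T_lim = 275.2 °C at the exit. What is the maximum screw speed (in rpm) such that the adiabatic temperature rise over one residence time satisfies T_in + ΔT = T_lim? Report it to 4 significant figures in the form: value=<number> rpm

Q_s = Q / 3600 = 213.5 / 3600 = 0.0593056 kg/s
t_res = M / Q_s = 8.69 ÷ 0.0593056 = 146.529 s
Geometry in SI: D = 95.0 mm → 0.095 m, h = 7.37 mm → 0.00737 m
ΔT_a = T_lim − T_in = 275.2 − 209.2 = 66 K
γ̇_max² = ΔT_a·ρ·cp/(η·t_res) = 66·1035·2370/(1247·146.529) = 886.016 s⁻²
γ̇_max = sqrt(886.016) = 29.766 s⁻¹
N_max = γ̇_max h / (πD) = 29.766·0.00737/(π·0.095) = 0.735047 rev/s → ×60 = 44.1028 rpm

value=44.10 rpm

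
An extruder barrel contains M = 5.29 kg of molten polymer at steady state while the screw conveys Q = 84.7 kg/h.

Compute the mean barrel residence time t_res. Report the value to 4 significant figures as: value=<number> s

value=224.8 s

Throughput in SI: Q_s = 84.7 kg/h ÷ 3600 s/h = 0.0235278 kg/s
t_res = M / Q_s = 5.29 / 0.0235278 = 224.841 s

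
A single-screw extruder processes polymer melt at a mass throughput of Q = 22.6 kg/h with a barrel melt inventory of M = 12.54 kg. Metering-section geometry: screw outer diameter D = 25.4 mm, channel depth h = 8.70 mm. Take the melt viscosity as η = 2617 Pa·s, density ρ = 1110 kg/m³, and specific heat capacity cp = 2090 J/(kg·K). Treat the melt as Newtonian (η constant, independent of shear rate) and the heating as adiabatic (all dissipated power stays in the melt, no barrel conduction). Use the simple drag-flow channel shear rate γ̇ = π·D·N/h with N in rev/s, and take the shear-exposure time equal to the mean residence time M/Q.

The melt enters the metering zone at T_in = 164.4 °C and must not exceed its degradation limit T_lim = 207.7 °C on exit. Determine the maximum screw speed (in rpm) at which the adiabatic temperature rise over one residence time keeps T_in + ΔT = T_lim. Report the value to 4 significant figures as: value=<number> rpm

Convert throughput: Q = 22.6 kg/h = 22.6/3600 = 0.00627778 kg/s
Mean residence time: t_res = M/Q_s = 12.54 kg / 0.00627778 kg/s = 1997.52 s
D = 25.4 mm = 0.0254 m;  h = 8.70 mm = 0.0087 m
ΔT_a = T_lim − T_in = 207.7 °C − 164.4 °C = 43.3 K
Invert ΔT = ηγ̇²t_res/(ρcp) for γ̇: γ̇_max² = ΔT_a ρ cp / (η t_res) = 43.3·1110·2090 / (2617·1997.52) = 19.2159 s⁻²
Take the square root: γ̇_max = √(19.2159) = 4.3836 s⁻¹
N_max = γ̇_max·h / (π·D) = 4.3836 · 0.0087 / (π · 0.0254) = 0.477933 rev/s = 28.676 rpm

value=28.68 rpm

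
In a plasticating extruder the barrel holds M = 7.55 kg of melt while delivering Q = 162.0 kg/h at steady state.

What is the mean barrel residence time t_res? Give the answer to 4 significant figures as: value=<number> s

Q_s = Q / 3600 = 162.0 / 3600 = 0.045 kg/s
t_res = M / Q_s = 7.55 / 0.045 = 167.778 s

value=167.8 s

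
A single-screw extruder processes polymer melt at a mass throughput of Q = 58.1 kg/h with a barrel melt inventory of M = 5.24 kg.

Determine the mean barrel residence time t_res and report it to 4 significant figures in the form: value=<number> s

value=324.7 s

Q_s = Q / 3600 = 58.1 / 3600 = 0.0161389 kg/s
t_res = M / Q_s = 5.24 ÷ 0.0161389 = 324.682 s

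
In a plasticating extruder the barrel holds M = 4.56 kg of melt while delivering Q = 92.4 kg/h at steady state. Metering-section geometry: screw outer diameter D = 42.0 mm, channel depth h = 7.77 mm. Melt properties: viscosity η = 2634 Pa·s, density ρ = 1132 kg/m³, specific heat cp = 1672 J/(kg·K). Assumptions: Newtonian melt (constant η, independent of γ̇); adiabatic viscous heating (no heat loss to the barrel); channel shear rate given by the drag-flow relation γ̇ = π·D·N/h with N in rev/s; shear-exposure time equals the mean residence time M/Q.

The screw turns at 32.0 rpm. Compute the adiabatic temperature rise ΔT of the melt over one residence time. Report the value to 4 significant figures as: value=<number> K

value=20.28 K

Convert throughput: Q = 92.4 kg/h = 92.4/3600 = 0.0256667 kg/s
t_res = M / Q_s = 4.56 ÷ 0.0256667 = 177.662 s
Geometry in metres: D = 42.0 mm → 0.042 m, h = 7.77 mm → 0.00777 m; screw speed N = 32.0 rpm = 0.533333 rev/s
γ̇ = π·D·N / h = π · 0.042 · 0.533333 / 0.00777 = 9.05684 s⁻¹
ΔT = η·γ̇²·t_res/(ρ·cp) = [2634 × 9.05684² × 177.662] / [1132 × 1672] = 20.2807 K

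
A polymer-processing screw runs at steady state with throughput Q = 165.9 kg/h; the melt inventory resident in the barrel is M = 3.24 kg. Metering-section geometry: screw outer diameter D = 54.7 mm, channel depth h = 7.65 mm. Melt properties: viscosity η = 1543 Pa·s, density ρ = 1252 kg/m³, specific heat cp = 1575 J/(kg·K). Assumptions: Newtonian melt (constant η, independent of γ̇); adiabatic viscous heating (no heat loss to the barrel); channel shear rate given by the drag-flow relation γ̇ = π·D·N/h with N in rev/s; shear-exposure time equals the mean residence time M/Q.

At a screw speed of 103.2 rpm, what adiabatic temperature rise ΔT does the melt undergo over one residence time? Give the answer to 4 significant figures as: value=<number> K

Q_s = Q / 3600 = 165.9 / 3600 = 0.0460833 kg/s
t_res = M / Q_s = 3.24 / 0.0460833 = 70.3074 s
Convert to SI: D = 0.0547 m, h = 0.00765 m, N = 103.2/60 = 1.72 rev/s
Shear rate: γ̇ = πDN/h = π·0.0547·1.72/0.00765 = 38.6371 s⁻¹
Adiabatic rise: ΔT = η γ̇² t_res / (ρ cp) = 1543·(38.6371)²·70.3074 / (1252·1575) = 82.1279 K

value=82.13 K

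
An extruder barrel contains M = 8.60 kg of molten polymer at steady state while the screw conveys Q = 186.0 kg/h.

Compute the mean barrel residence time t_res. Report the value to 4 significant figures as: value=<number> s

value=166.5 s

Convert throughput: Q = 186.0 kg/h = 186.0/3600 = 0.0516667 kg/s
Mean residence time: t_res = M/Q_s = 8.60 kg / 0.0516667 kg/s = 166.452 s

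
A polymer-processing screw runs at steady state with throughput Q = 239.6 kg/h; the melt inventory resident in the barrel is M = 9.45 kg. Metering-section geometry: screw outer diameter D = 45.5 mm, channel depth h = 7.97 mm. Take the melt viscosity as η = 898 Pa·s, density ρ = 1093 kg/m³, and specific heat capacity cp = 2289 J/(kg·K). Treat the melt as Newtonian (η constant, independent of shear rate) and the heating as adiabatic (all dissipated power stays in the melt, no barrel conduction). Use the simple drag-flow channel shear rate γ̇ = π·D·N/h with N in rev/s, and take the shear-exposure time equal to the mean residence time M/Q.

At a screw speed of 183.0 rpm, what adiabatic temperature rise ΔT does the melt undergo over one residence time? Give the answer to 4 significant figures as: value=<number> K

value=152.5 K

Throughput in SI: Q_s = 239.6 kg/h ÷ 3600 s/h = 0.0665556 kg/s
t_res = M / Q_s = 9.45 ÷ 0.0665556 = 141.987 s
Geometry in metres: D = 45.5 mm → 0.0455 m, h = 7.97 mm → 0.00797 m; screw speed N = 183.0 rpm = 3.05 rev/s
γ̇ = π·D·N / h = π · 0.0455 · 3.05 / 0.00797 = 54.7019 s⁻¹
ΔT = η·γ̇²·t_res / (ρ·cp) = 898 · (54.7019)² · 141.987 / (1093 · 2289) = 152.498 K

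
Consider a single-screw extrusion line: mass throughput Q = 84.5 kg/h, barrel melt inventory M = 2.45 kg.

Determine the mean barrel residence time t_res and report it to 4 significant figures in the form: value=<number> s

value=104.4 s

Convert throughput: Q = 84.5 kg/h = 84.5/3600 = 0.0234722 kg/s
Mean residence time: t_res = M/Q_s = 2.45 kg / 0.0234722 kg/s = 104.379 s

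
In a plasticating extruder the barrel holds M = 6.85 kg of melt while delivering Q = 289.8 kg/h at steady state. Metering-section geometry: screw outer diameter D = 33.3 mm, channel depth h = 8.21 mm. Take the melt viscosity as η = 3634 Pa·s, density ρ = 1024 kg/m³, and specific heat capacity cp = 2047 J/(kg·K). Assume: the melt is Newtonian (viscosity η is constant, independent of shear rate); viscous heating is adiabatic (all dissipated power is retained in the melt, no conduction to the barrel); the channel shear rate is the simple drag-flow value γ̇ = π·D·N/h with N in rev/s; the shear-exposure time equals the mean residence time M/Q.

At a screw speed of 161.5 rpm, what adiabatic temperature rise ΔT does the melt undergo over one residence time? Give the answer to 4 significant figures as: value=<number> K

Q_s = Q / 3600 = 289.8 / 3600 = 0.0805 kg/s
t_res = M / Q_s = 6.85 / 0.0805 = 85.0932 s
D = 33.3 mm = 0.0333 m;  h = 8.21 mm = 0.00821 m;  N = 161.5 rpm / 60 = 2.69167 rev/s
γ̇ = π D N / h = (π)(0.0333)(2.69167) / 0.00821 = 34.2983 s⁻¹
Adiabatic rise: ΔT = η γ̇² t_res / (ρ cp) = 3634·(34.2983)²·85.0932 / (1024·2047) = 173.543 K

value=173.5 K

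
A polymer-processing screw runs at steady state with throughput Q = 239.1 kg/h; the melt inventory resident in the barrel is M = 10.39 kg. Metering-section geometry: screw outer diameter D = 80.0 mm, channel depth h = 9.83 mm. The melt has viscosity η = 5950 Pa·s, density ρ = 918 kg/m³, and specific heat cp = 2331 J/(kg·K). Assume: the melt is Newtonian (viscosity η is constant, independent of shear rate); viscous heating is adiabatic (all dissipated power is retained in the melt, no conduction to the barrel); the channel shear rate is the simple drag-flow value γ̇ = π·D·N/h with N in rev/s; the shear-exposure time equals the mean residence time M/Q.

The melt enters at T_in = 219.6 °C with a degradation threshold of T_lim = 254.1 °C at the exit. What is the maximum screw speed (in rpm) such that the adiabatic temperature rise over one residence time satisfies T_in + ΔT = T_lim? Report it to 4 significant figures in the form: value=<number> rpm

value=20.90 rpm

Q_s = Q / 3600 = 239.1 / 3600 = 0.0664167 kg/s
t_res = M / Q_s = 10.39 ÷ 0.0664167 = 156.437 s
Convert to metres: D = 0.08 m, h = 0.00983 m
ΔT_a = T_lim − T_in = 254.1 − 219.6 = 34.5 K
γ̇_max² = ΔT_a·ρ·cp/(η·t_res) = 34.5·918·2331/(5950·156.437) = 79.3138 s⁻²
Take the square root: γ̇_max = √(79.3138) = 8.90583 s⁻¹
N_max = γ̇_max h / (πD) = 8.90583·0.00983/(π·0.08) = 0.348328 rev/s → ×60 = 20.8997 rpm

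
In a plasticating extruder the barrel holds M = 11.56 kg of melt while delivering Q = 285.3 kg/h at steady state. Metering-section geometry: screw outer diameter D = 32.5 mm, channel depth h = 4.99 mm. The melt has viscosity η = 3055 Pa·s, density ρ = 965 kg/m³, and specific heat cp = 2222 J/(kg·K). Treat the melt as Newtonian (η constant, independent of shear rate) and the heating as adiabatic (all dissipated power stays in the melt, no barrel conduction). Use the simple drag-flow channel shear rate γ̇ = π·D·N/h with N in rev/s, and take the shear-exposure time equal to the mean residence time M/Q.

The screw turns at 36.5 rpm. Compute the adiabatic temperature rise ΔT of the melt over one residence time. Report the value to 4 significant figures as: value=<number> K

Convert throughput: Q = 285.3 kg/h = 285.3/3600 = 0.07925 kg/s
Mean residence time: t_res = M/Q_s = 11.56 kg / 0.07925 kg/s = 145.868 s
D = 32.5 mm = 0.0325 m;  h = 4.99 mm = 0.00499 m;  N = 36.5 rpm / 60 = 0.608333 rev/s
γ̇ = π D N / h = (π)(0.0325)(0.608333) / 0.00499 = 12.4473 s⁻¹
ΔT = η·γ̇²·t_res / (ρ·cp) = 3055 · (12.4473)² · 145.868 / (965 · 2222) = 32.1993 K

value=32.20 K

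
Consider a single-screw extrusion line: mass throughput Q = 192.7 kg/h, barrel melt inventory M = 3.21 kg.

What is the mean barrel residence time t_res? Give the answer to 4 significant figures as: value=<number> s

Throughput in SI: Q_s = 192.7 kg/h ÷ 3600 s/h = 0.0535278 kg/s
t_res = M / Q_s = 3.21 / 0.0535278 = 59.9689 s

value=59.97 s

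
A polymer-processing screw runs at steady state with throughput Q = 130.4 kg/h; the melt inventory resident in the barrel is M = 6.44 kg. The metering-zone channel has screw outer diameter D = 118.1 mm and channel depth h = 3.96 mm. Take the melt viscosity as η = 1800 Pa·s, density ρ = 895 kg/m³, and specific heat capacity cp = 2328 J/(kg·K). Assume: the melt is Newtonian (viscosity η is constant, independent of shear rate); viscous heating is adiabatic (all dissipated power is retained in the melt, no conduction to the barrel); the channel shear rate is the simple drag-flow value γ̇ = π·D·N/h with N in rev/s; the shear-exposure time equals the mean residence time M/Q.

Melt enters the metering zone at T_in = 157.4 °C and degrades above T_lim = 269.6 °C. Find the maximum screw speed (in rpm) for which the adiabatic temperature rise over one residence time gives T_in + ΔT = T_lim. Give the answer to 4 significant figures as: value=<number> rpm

Q_s = Q / 3600 = 130.4 / 3600 = 0.0362222 kg/s
Mean residence time: t_res = M/Q_s = 6.44 kg / 0.0362222 kg/s = 177.791 s
D = 118.1 mm = 0.1181 m;  h = 3.96 mm = 0.00396 m
ΔT_a = T_lim − T_in = 269.6 − 157.4 = 112.2 K
γ̇_max² = ΔT_a·ρ·cp/(η·t_res) = 112.2·895·2328/(1800·177.791) = 730.492 s⁻²
Take the square root: γ̇_max = √(730.492) = 27.0276 s⁻¹
N_max = γ̇_max h / (πD) = 27.0276·0.00396/(π·0.1181) = 0.288472 rev/s → ×60 = 17.3083 rpm

value=17.31 rpm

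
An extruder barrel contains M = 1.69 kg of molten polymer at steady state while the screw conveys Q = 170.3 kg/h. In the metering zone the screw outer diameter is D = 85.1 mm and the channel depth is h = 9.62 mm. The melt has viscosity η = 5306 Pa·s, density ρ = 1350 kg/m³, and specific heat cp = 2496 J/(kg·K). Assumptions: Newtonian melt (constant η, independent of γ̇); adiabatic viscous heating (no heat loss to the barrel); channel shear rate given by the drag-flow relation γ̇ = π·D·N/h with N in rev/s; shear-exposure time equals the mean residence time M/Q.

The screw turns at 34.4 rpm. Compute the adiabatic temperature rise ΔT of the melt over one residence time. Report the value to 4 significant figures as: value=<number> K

value=14.28 K

Throughput in SI: Q_s = 170.3 kg/h ÷ 3600 s/h = 0.0473056 kg/s
Mean residence time: t_res = M/Q_s = 1.69 kg / 0.0473056 kg/s = 35.7252 s
D = 85.1 mm = 0.0851 m;  h = 9.62 mm = 0.00962 m;  N = 34.4 rpm / 60 = 0.573333 rev/s
γ̇ = π·D·N / h = π · 0.0851 · 0.573333 / 0.00962 = 15.9335 s⁻¹
Adiabatic rise: ΔT = η γ̇² t_res / (ρ cp) = 5306·(15.9335)²·35.7252 / (1350·2496) = 14.2819 K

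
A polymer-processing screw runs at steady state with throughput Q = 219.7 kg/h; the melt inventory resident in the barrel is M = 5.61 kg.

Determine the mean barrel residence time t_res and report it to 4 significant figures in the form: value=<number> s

value=91.93 s

Convert throughput: Q = 219.7 kg/h = 219.7/3600 = 0.0610278 kg/s
t_res = M / Q_s = 5.61 ÷ 0.0610278 = 91.9254 s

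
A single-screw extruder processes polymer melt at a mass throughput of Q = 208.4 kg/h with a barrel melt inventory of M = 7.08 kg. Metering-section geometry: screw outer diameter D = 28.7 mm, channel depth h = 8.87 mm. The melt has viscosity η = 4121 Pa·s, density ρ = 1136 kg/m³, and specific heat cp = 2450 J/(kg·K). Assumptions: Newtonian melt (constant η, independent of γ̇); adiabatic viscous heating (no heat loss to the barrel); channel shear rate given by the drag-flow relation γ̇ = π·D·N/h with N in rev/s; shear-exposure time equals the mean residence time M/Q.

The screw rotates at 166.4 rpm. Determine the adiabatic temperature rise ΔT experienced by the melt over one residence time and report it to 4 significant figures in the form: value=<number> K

value=143.9 K

Convert throughput: Q = 208.4 kg/h = 208.4/3600 = 0.0578889 kg/s
t_res = M / Q_s = 7.08 / 0.0578889 = 122.303 s
D = 28.7 mm = 0.0287 m;  h = 8.87 mm = 0.00887 m;  N = 166.4 rpm / 60 = 2.77333 rev/s
Shear rate: γ̇ = πDN/h = π·0.0287·2.77333/0.00887 = 28.191 s⁻¹
ΔT = η·γ̇²·t_res / (ρ·cp) = 4121 · (28.191)² · 122.303 / (1136 · 2450) = 143.919 K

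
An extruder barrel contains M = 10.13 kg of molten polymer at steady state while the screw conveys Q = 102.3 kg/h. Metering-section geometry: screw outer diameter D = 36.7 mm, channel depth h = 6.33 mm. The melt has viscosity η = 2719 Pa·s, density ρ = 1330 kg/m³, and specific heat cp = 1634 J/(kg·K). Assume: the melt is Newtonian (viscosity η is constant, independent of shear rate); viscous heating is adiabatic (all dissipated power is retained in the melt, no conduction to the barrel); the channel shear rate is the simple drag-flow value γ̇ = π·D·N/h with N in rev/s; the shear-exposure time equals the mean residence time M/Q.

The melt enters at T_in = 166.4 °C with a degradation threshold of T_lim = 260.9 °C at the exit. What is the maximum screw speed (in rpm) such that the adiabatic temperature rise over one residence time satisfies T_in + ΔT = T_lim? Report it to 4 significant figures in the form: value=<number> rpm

Q_s = Q / 3600 = 102.3 / 3600 = 0.0284167 kg/s
Mean residence time: t_res = M/Q_s = 10.13 kg / 0.0284167 kg/s = 356.481 s
Geometry in SI: D = 36.7 mm → 0.0367 m, h = 6.33 mm → 0.00633 m
ΔT_a = T_lim − T_in = 260.9 − 166.4 = 94.5 K
Invert ΔT = ηγ̇²t_res/(ρcp) for γ̇: γ̇_max² = ΔT_a ρ cp / (η t_res) = 94.5·1330·1634 / (2719·356.481) = 211.88 s⁻²
γ̇_max = √211.88 = 14.5561 s⁻¹
Solve γ̇ = πDN/h for N: N_max = γ̇_max·h/(π·D) = 14.5561 × 0.00633 / (π × 0.0367) = 0.799158 rev/s = 47.9495 rpm

value=47.95 rpm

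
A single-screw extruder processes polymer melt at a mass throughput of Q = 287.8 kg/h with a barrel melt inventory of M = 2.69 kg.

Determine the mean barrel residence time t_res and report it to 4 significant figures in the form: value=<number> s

Q_s = Q / 3600 = 287.8 / 3600 = 0.0799444 kg/s
Mean residence time: t_res = M/Q_s = 2.69 kg / 0.0799444 kg/s = 33.6484 s

value=33.65 s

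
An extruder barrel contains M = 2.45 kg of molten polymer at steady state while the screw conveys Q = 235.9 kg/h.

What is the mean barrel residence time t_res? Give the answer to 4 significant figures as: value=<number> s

value=37.39 s

Convert throughput: Q = 235.9 kg/h = 235.9/3600 = 0.0655278 kg/s
Mean residence time: t_res = M/Q_s = 2.45 kg / 0.0655278 kg/s = 37.3887 s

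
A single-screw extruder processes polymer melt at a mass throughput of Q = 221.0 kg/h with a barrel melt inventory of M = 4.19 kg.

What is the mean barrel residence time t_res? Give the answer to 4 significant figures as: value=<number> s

value=68.25 s

Throughput in SI: Q_s = 221.0 kg/h ÷ 3600 s/h = 0.0613889 kg/s
t_res = M / Q_s = 4.19 ÷ 0.0613889 = 68.2534 s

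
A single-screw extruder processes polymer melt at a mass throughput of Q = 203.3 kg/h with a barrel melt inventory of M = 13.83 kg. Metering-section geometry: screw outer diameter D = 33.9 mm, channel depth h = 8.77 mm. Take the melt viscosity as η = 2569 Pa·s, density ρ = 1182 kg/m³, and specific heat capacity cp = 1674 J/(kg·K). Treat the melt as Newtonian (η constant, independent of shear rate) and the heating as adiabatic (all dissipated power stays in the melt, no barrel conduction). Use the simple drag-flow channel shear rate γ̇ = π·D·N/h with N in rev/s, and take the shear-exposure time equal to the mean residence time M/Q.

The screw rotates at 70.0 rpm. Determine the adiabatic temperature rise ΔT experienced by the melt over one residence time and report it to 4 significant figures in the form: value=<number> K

value=63.82 K

Q_s = Q / 3600 = 203.3 / 3600 = 0.0564722 kg/s
t_res = M / Q_s = 13.83 ÷ 0.0564722 = 244.899 s
Geometry in metres: D = 33.9 mm → 0.0339 m, h = 8.77 mm → 0.00877 m; screw speed N = 70.0 rpm = 1.16667 rev/s
γ̇ = π D N / h = (π)(0.0339)(1.16667) / 0.00877 = 14.1676 s⁻¹
ΔT = η·γ̇²·t_res/(ρ·cp) = [2569 × 14.1676² × 244.899] / [1182 × 1674] = 63.8222 K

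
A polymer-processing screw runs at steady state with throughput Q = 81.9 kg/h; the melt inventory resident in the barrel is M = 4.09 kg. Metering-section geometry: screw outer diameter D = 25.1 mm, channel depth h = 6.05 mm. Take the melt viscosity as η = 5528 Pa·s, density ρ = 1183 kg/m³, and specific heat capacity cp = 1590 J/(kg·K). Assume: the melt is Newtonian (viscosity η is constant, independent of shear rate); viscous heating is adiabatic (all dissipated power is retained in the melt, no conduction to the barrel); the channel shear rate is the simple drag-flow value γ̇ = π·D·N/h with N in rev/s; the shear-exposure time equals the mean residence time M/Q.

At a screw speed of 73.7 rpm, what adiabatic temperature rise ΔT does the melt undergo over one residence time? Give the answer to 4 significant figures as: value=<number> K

value=135.4 K

Throughput in SI: Q_s = 81.9 kg/h ÷ 3600 s/h = 0.02275 kg/s
t_res = M / Q_s = 4.09 / 0.02275 = 179.78 s
D = 25.1 mm = 0.0251 m;  h = 6.05 mm = 0.00605 m;  N = 73.7 rpm / 60 = 1.22833 rev/s
γ̇ = π·D·N / h = π · 0.0251 · 1.22833 / 0.00605 = 16.0097 s⁻¹
Adiabatic rise: ΔT = η γ̇² t_res / (ρ cp) = 5528·(16.0097)²·179.78 / (1183·1590) = 135.424 K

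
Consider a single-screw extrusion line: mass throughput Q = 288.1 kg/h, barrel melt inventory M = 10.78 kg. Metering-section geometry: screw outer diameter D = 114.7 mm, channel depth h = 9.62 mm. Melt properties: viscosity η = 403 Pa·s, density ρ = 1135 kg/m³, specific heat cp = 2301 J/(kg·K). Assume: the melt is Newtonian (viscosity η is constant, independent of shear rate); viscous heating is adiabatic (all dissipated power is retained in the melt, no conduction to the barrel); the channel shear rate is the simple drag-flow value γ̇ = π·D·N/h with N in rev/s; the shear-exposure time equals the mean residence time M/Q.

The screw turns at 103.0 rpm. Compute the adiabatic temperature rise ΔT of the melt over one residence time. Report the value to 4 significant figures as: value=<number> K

Q_s = Q / 3600 = 288.1 / 3600 = 0.0800278 kg/s
Mean residence time: t_res = M/Q_s = 10.78 kg / 0.0800278 kg/s = 134.703 s
Geometry in metres: D = 114.7 mm → 0.1147 m, h = 9.62 mm → 0.00962 m; screw speed N = 103.0 rpm = 1.71667 rev/s
Shear rate: γ̇ = πDN/h = π·0.1147·1.71667/0.00962 = 64.302 s⁻¹
Adiabatic rise: ΔT = η γ̇² t_res / (ρ cp) = 403·(64.302)²·134.703 / (1135·2301) = 85.9447 K

value=85.94 K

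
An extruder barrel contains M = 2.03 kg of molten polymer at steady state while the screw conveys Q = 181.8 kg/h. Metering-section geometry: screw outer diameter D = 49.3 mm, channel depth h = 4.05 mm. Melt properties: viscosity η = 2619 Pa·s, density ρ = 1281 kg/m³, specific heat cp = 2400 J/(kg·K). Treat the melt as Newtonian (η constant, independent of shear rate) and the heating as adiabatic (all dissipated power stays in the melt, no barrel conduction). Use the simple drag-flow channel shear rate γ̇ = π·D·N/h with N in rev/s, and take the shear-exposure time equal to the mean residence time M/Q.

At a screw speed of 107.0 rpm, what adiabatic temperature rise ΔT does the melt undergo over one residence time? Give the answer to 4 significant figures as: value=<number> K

value=159.3 K

Throughput in SI: Q_s = 181.8 kg/h ÷ 3600 s/h = 0.0505 kg/s
Mean residence time: t_res = M/Q_s = 2.03 kg / 0.0505 kg/s = 40.198 s
Convert to SI: D = 0.0493 m, h = 0.00405 m, N = 107.0/60 = 1.78333 rev/s
γ̇ = π·D·N / h = π · 0.0493 · 1.78333 / 0.00405 = 68.1984 s⁻¹
ΔT = η·γ̇²·t_res / (ρ·cp) = 2619 · (68.1984)² · 40.198 / (1281 · 2400) = 159.268 K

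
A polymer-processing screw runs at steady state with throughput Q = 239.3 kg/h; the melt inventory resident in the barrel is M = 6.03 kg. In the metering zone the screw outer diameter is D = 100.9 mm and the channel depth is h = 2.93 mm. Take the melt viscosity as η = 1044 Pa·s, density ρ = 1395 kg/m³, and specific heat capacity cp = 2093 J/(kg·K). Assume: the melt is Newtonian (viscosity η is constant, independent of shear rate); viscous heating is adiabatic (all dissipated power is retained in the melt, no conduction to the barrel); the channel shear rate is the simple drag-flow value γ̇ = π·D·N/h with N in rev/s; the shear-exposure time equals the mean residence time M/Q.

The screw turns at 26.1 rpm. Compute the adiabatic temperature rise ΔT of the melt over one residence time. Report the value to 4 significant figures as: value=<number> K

value=71.84 K

Q_s = Q / 3600 = 239.3 / 3600 = 0.0664722 kg/s
t_res = M / Q_s = 6.03 ÷ 0.0664722 = 90.7146 s
D = 100.9 mm = 0.1009 m;  h = 2.93 mm = 0.00293 m;  N = 26.1 rpm / 60 = 0.435 rev/s
γ̇ = π D N / h = (π)(0.1009)(0.435) / 0.00293 = 47.0612 s⁻¹
ΔT = η·γ̇²·t_res/(ρ·cp) = [1044 × 47.0612² × 90.7146] / [1395 × 2093] = 71.8389 K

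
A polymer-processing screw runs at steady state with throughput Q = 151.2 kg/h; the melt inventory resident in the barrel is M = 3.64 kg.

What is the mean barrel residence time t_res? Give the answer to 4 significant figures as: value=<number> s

value=86.67 s

Convert throughput: Q = 151.2 kg/h = 151.2/3600 = 0.042 kg/s
t_res = M / Q_s = 3.64 / 0.042 = 86.6667 s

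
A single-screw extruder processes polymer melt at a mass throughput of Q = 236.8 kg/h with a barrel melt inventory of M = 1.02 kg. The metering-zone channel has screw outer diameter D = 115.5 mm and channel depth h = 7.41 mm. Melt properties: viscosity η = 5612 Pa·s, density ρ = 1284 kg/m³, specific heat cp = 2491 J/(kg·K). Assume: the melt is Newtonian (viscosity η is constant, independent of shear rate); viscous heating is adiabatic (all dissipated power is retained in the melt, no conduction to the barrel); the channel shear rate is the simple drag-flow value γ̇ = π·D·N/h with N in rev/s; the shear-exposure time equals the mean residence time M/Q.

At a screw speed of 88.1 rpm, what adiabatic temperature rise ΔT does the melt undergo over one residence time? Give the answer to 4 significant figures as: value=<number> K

value=140.7 K

Convert throughput: Q = 236.8 kg/h = 236.8/3600 = 0.0657778 kg/s
t_res = M / Q_s = 1.02 / 0.0657778 = 15.5068 s
D = 115.5 mm = 0.1155 m;  h = 7.41 mm = 0.00741 m;  N = 88.1 rpm / 60 = 1.46833 rev/s
γ̇ = π·D·N / h = π · 0.1155 · 1.46833 / 0.00741 = 71.9016 s⁻¹
ΔT = η·γ̇²·t_res / (ρ·cp) = 5612 · (71.9016)² · 15.5068 / (1284 · 2491) = 140.662 K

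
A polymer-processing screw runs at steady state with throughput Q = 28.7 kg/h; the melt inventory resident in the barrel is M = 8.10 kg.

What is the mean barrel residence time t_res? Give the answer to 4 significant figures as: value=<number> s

Convert throughput: Q = 28.7 kg/h = 28.7/3600 = 0.00797222 kg/s
Mean residence time: t_res = M/Q_s = 8.10 kg / 0.00797222 kg/s = 1016.03 s

value=1016. s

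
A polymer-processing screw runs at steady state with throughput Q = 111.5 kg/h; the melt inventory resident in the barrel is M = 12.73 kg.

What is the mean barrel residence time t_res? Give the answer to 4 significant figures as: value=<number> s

value=411.0 s

Q_s = Q / 3600 = 111.5 / 3600 = 0.0309722 kg/s
Mean residence time: t_res = M/Q_s = 12.73 kg / 0.0309722 kg/s = 411.013 s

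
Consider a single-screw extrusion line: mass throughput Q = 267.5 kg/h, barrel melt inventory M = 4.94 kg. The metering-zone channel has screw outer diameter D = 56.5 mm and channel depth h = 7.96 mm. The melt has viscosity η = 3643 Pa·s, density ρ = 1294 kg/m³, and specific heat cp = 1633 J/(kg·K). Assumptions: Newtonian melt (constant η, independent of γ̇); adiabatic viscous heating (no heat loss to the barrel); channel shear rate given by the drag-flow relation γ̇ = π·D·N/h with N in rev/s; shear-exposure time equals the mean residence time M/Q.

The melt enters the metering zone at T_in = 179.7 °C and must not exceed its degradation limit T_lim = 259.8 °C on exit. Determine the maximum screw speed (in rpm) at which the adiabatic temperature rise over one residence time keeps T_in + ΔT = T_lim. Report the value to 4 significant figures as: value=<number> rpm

Q_s = Q / 3600 = 267.5 / 3600 = 0.0743056 kg/s
t_res = M / Q_s = 4.94 / 0.0743056 = 66.4822 s
Geometry in SI: D = 56.5 mm → 0.0565 m, h = 7.96 mm → 0.00796 m
Allowable rise: ΔT_a = T_lim − T_in = 259.8 − 179.7 = 80.1 K
Invert ΔT = ηγ̇²t_res/(ρcp) for γ̇: γ̇_max² = ΔT_a ρ cp / (η t_res) = 80.1·1294·1633 / (3643·66.4822) = 698.857 s⁻²
Take the square root: γ̇_max = √(698.857) = 26.4359 s⁻¹
Solve γ̇ = πDN/h for N: N_max = γ̇_max·h/(π·D) = 26.4359 × 0.00796 / (π × 0.0565) = 1.18552 rev/s = 71.1312 rpm

value=71.13 rpm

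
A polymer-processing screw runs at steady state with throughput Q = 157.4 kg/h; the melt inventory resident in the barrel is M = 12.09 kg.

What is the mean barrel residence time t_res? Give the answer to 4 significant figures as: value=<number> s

Convert throughput: Q = 157.4 kg/h = 157.4/3600 = 0.0437222 kg/s
t_res = M / Q_s = 12.09 ÷ 0.0437222 = 276.518 s

value=276.5 s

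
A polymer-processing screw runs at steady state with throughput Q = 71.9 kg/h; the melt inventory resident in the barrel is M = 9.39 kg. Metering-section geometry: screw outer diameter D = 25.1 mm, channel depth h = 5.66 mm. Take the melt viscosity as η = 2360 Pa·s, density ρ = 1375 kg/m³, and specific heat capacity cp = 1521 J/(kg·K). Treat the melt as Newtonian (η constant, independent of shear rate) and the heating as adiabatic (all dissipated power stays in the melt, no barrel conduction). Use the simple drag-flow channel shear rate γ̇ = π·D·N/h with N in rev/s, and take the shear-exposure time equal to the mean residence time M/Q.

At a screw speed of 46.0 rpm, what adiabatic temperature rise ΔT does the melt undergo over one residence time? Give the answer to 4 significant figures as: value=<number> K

value=60.53 K

Convert throughput: Q = 71.9 kg/h = 71.9/3600 = 0.0199722 kg/s
t_res = M / Q_s = 9.39 ÷ 0.0199722 = 470.153 s
D = 25.1 mm = 0.0251 m;  h = 5.66 mm = 0.00566 m;  N = 46.0 rpm / 60 = 0.766667 rev/s
γ̇ = π·D·N / h = π · 0.0251 · 0.766667 / 0.00566 = 10.681 s⁻¹
ΔT = η·γ̇²·t_res/(ρ·cp) = [2360 × 10.681² × 470.153] / [1375 × 1521] = 60.5267 K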